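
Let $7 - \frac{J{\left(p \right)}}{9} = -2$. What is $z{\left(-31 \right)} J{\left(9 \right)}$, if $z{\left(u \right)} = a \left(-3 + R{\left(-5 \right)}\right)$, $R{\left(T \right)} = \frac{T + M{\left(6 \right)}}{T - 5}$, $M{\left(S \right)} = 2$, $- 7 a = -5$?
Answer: $- \frac{2187}{14} \approx -156.21$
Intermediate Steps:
$a = \frac{5}{7}$ ($a = \left(- \frac{1}{7}\right) \left(-5\right) = \frac{5}{7} \approx 0.71429$)
$R{\left(T \right)} = \frac{2 + T}{-5 + T}$ ($R{\left(T \right)} = \frac{T + 2}{T - 5} = \frac{2 + T}{-5 + T}$)
$J{\left(p \right)} = 81$ ($J{\left(p \right)} = 63 - -18 = 63 + 18 = 81$)
$z{\left(u \right)} = - \frac{27}{14}$ ($z{\left(u \right)} = \frac{5 \left(-3 + \frac{2 - 5}{-5 - 5}\right)}{7} = \frac{5 \left(-3 + \frac{1}{-10} \left(-3\right)\right)}{7} = \frac{5 \left(-3 - - \frac{3}{10}\right)}{7} = \frac{5 \left(-3 + \frac{3}{10}\right)}{7} = \frac{5}{7} \left(- \frac{27}{10}\right) = - \frac{27}{14}$)
$z{\left(-31 \right)} J{\left(9 \right)} = \left(- \frac{27}{14}\right) 81 = - \frac{2187}{14}$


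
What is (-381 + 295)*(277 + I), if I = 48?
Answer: -27950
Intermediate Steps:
(-381 + 295)*(277 + I) = (-381 + 295)*(277 + 48) = -86*325 = -27950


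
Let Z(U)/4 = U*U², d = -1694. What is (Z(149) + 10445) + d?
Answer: 13240547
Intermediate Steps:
Z(U) = 4*U³ (Z(U) = 4*(U*U²) = 4*U³)
(Z(149) + 10445) + d = (4*149³ + 10445) - 1694 = (4*3307949 + 10445) - 1694 = (13231796 + 10445) - 1694 = 13242241 - 1694 = 13240547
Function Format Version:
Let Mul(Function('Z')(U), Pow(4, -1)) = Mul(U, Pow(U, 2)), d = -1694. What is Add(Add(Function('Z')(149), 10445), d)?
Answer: 13240547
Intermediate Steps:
Function('Z')(U) = Mul(4, Pow(U, 3)) (Function('Z')(U) = Mul(4, Mul(U, Pow(U, 2))) = Mul(4, Pow(U, 3)))
Add(Add(Function('Z')(149), 10445), d) = Add(Add(Mul(4, Pow(149, 3)), 10445), -1694) = Add(Add(Mul(4, 3307949), 10445), -1694) = Add(Add(13231796, 10445), -1694) = Add(13242241, -1694) = 13240547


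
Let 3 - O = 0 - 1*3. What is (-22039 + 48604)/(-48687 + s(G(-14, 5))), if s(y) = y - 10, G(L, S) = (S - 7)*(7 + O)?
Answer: -8855/16241 ≈ -0.54523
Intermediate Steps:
O = 6 (O = 3 - (0 - 1*3) = 3 - (0 - 3) = 3 - 1*(-3) = 3 + 3 = 6)
G(L, S) = -91 + 13*S (G(L, S) = (S - 7)*(7 + 6) = (-7 + S)*13 = -91 + 13*S)
s(y) = -10 + y
(-22039 + 48604)/(-48687 + s(G(-14, 5))) = (-22039 + 48604)/(-48687 + (-10 + (-91 + 13*5))) = 26565/(-48687 + (-10 + (-91 + 65))) = 26565/(-48687 + (-10 - 26)) = 26565/(-48687 - 36) = 26565/(-48723) = 26565*(-1/48723) = -8855/16241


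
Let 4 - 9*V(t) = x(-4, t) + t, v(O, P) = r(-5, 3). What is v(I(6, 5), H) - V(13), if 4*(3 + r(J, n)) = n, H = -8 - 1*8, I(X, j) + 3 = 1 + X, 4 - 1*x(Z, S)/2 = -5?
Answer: ¾ ≈ 0.75000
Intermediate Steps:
x(Z, S) = 18 (x(Z, S) = 8 - 2*(-5) = 8 + 10 = 18)
I(X, j) = -2 + X (I(X, j) = -3 + (1 + X) = -2 + X)
H = -16 (H = -8 - 8 = -16)
r(J, n) = -3 + n/4
v(O, P) = -9/4 (v(O, P) = -3 + (¼)*3 = -3 + ¾ = -9/4)
V(t) = -14/9 - t/9 (V(t) = 4/9 - (18 + t)/9 = 4/9 + (-2 - t/9) = -14/9 - t/9)
v(I(6, 5), H) - V(13) = -9/4 - (-14/9 - ⅑*13) = -9/4 - (-14/9 - 13/9) = -9/4 - 1*(-3) = -9/4 + 3 = ¾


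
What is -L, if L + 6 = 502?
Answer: -496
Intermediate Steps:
L = 496 (L = -6 + 502 = 496)
-L = -1*496 = -496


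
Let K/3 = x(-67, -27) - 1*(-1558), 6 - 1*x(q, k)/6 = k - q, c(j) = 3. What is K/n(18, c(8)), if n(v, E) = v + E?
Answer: 1354/7 ≈ 193.43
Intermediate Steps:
n(v, E) = E + v
x(q, k) = 36 - 6*k + 6*q (x(q, k) = 36 - 6*(k - q) = 36 + (-6*k + 6*q) = 36 - 6*k + 6*q)
K = 4062 (K = 3*((36 - 6*(-27) + 6*(-67)) - 1*(-1558)) = 3*((36 + 162 - 402) + 1558) = 3*(-204 + 1558) = 3*1354 = 4062)
K/n(18, c(8)) = 4062/(3 + 18) = 4062/21 = 4062*(1/21) = 1354/7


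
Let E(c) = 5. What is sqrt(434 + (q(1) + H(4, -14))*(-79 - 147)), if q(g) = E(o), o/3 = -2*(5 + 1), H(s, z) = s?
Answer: 40*I ≈ 40.0*I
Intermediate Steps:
o = -36 (o = 3*(-2*(5 + 1)) = 3*(-2*6) = 3*(-12) = -36)
q(g) = 5
sqrt(434 + (q(1) + H(4, -14))*(-79 - 147)) = sqrt(434 + (5 + 4)*(-79 - 147)) = sqrt(434 + 9*(-226)) = sqrt(434 - 2034) = sqrt(-1600) = 40*I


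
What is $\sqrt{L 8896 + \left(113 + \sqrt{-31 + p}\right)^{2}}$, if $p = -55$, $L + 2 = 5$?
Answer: $\sqrt{39371 + 226 i \sqrt{86}} \approx 198.49 + 5.2794 i$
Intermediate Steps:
$L = 3$ ($L = -2 + 5 = 3$)
$\sqrt{L 8896 + \left(113 + \sqrt{-31 + p}\right)^{2}} = \sqrt{3 \cdot 8896 + \left(113 + \sqrt{-31 - 55}\right)^{2}} = \sqrt{26688 + \left(113 + \sqrt{-86}\right)^{2}} = \sqrt{26688 + \left(113 + i \sqrt{86}\right)^{2}}$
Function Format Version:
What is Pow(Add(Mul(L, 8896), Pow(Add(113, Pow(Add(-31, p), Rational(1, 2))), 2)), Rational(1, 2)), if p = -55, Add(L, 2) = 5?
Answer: Pow(Add(39371, Mul(226, I, Pow(86, Rational(1, 2)))), Rational(1, 2)) ≈ Add(198.49, Mul(5.2794, I))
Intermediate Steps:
L = 3 (L = Add(-2, 5) = 3)
Pow(Add(Mul(L, 8896), Pow(Add(113, Pow(Add(-31, p), Rational(1, 2))), 2)), Rational(1, 2)) = Pow(Add(Mul(3, 8896), Pow(Add(113, Pow(Add(-31, -55), Rational(1, 2))), 2)), Rational(1, 2)) = Pow(Add(26688, Pow(Add(113, Pow(-86, Rational(1, 2))), 2)), Rational(1, 2)) = Pow(Add(26688, Pow(Add(113, Mul(I, Pow(86, Rational(1, 2)))), 2)), Rational(1, 2))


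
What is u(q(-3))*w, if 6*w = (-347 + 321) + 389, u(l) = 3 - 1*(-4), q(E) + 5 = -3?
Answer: 847/2 ≈ 423.50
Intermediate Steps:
q(E) = -8 (q(E) = -5 - 3 = -8)
u(l) = 7 (u(l) = 3 + 4 = 7)
w = 121/2 (w = ((-347 + 321) + 389)/6 = (-26 + 389)/6 = (1/6)*363 = 121/2 ≈ 60.500)
u(q(-3))*w = 7*(121/2) = 847/2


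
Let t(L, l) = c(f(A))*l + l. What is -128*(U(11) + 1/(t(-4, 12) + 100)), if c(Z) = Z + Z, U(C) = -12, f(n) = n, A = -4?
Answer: 1528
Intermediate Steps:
c(Z) = 2*Z
t(L, l) = -7*l (t(L, l) = (2*(-4))*l + l = -8*l + l = -7*l)
-128*(U(11) + 1/(t(-4, 12) + 100)) = -128*(-12 + 1/(-7*12 + 100)) = -128*(-12 + 1/(-84 + 100)) = -128*(-12 + 1/16) = -128*(-191/16) = 1528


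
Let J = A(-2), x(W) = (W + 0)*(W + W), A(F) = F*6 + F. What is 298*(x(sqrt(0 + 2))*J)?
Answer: -16688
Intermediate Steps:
A(F) = 7*F (A(F) = 6*F + F = 7*F)
x(W) = 2*W**2 (x(W) = W*(2*W) = 2*W**2)
J = -14 (J = 7*(-2) = -14)
298*(x(sqrt(0 + 2))*J) = 298*((2*(sqrt(0 + 2))**2)*(-14)) = 298*((2*(sqrt(2))**2)*(-14)) = 298*((2*2)*(-14)) = 298*(4*(-14)) = 298*(-56) = -16688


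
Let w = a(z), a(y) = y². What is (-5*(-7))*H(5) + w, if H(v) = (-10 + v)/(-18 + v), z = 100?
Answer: 130175/13 ≈ 10013.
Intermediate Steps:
H(v) = (-10 + v)/(-18 + v)
w = 10000 (w = 100² = 10000)
(-5*(-7))*H(5) + w = (-5*(-7))*((-10 + 5)/(-18 + 5)) + 10000 = 35*(-5/(-13)) + 10000 = 35*(-1/13*(-5)) + 10000 = 35*(5/13) + 10000 = 175/13 + 10000 = 130175/13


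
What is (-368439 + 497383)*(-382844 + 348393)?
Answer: -4442249744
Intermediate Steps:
(-368439 + 497383)*(-382844 + 348393) = 128944*(-34451) = -4442249744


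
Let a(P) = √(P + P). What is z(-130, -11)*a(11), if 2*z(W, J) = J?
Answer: -11*√22/2 ≈ -25.797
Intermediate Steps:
z(W, J) = J/2
a(P) = √2*√P (a(P) = √(2*P) = √2*√P)
z(-130, -11)*a(11) = ((½)*(-11))*(√2*√11) = -11*√22/2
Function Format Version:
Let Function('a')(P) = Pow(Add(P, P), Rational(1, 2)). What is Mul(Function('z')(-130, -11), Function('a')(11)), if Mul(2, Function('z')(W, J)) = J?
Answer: Mul(Rational(-11, 2), Pow(22, Rational(1, 2))) ≈ -25.797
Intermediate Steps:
Function('z')(W, J) = Mul(Rational(1, 2), J)
Function('a')(P) = Mul(Pow(2, Rational(1, 2)), Pow(P, Rational(1, 2))) (Function('a')(P) = Pow(Mul(2, P), Rational(1, 2)) = Mul(Pow(2, Rational(1, 2)), Pow(P, Rational(1, 2))))
Mul(Function('z')(-130, -11), Function('a')(11)) = Mul(Mul(Rational(1, 2), -11), Mul(Pow(2, Rational(1, 2)), Pow(11, Rational(1, 2)))) = Mul(Rational(-11, 2), Pow(22, Rational(1, 2)))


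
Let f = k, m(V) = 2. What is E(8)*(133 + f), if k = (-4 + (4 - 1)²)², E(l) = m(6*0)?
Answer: 316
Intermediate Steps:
E(l) = 2
k = 25 (k = (-4 + 3²)² = (-4 + 9)² = 5² = 25)
f = 25
E(8)*(133 + f) = 2*(133 + 25) = 2*158 = 316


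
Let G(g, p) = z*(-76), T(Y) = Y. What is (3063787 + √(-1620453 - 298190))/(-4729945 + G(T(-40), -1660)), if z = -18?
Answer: -3063787/4728577 - I*√1918643/4728577 ≈ -0.64793 - 0.00029293*I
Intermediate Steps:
G(g, p) = 1368 (G(g, p) = -18*(-76) = 1368)
(3063787 + √(-1620453 - 298190))/(-4729945 + G(T(-40), -1660)) = (3063787 + √(-1620453 - 298190))/(-4729945 + 1368) = (3063787 + √(-1918643))/(-4728577) = (3063787 + I*√1918643)*(-1/4728577) = -3063787/4728577 - I*√1918643/4728577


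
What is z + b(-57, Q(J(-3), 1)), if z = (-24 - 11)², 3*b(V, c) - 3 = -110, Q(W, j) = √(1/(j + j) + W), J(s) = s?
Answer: 3568/3 ≈ 1189.3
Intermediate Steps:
Q(W, j) = √(W + 1/(2*j)) (Q(W, j) = √(1/(2*j) + W) = √(W + 1/(2*j)))
b(V, c) = -107/3 (b(V, c) = 1 + (⅓)*(-110) = 1 - 110/3 = -107/3)
z = 1225 (z = (-35)² = 1225)
z + b(-57, Q(J(-3), 1)) = 1225 - 107/3 = 3568/3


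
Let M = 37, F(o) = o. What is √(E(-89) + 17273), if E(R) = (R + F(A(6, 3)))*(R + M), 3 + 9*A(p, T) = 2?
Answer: √197161/3 ≈ 148.01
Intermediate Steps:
A(p, T) = -⅑ (A(p, T) = -⅓ + (⅑)*2 = -⅓ + 2/9 = -⅑)
E(R) = (37 + R)*(-⅑ + R) (E(R) = (R - ⅑)*(R + 37) = (-⅑ + R)*(37 + R) = (37 + R)*(-⅑ + R))
√(E(-89) + 17273) = √((-37/9 + (-89)² + (332/9)*(-89)) + 17273) = √((-37/9 + 7921 - 29548/9) + 17273) = √(41704/9 + 17273) = √(197161/9) = √197161/3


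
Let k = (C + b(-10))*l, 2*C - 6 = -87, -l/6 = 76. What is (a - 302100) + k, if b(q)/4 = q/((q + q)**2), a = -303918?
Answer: -2937522/5 ≈ -5.8750e+5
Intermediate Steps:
l = -456 (l = -6*76 = -456)
C = -81/2 (C = 3 + (1/2)*(-87) = 3 - 87/2 = -81/2 ≈ -40.500)
b(q) = 1/q (b(q) = 4*(q/((q + q)**2)) = 4*(q/((2*q)**2)) = 4*(q/((4*q**2))) = 4*(q*(1/(4*q**2))) = 4*(1/(4*q)) = 1/q)
k = 92568/5 (k = (-81/2 + 1/(-10))*(-456) = (-81/2 - 1/10)*(-456) = -203/5*(-456) = 92568/5 ≈ 18514.)
(a - 302100) + k = (-303918 - 302100) + 92568/5 = -606018 + 92568/5 = -2937522/5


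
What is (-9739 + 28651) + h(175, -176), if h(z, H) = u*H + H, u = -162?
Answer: 47248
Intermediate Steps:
h(z, H) = -161*H (h(z, H) = -162*H + H = -161*H)
(-9739 + 28651) + h(175, -176) = (-9739 + 28651) - 161*(-176) = 18912 + 28336 = 47248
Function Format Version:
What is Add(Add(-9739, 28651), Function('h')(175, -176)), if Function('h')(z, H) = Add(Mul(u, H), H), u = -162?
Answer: 47248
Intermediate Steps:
Function('h')(z, H) = Mul(-161, H) (Function('h')(z, H) = Add(Mul(-162, H), H) = Mul(-161, H))
Add(Add(-9739, 28651), Function('h')(175, -176)) = Add(Add(-9739, 28651), Mul(-161, -176)) = Add(18912, 28336) = 47248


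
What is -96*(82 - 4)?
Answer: -7488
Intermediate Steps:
-96*(82 - 4) = -96*78 = -7488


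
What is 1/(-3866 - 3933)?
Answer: -1/7799 ≈ -0.00012822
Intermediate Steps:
1/(-3866 - 3933) = 1/(-7799) = -1/7799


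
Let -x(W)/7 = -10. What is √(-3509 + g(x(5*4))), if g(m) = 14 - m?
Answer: I*√3565 ≈ 59.708*I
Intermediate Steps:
x(W) = 70 (x(W) = -7*(-10) = 70)
√(-3509 + g(x(5*4))) = √(-3509 + (14 - 1*70)) = √(-3509 + (14 - 70)) = √(-3509 - 56) = √(-3565) = I*√3565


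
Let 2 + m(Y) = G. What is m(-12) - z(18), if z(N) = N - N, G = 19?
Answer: 17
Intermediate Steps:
z(N) = 0
m(Y) = 17 (m(Y) = -2 + 19 = 17)
m(-12) - z(18) = 17 - 1*0 = 17 + 0 = 17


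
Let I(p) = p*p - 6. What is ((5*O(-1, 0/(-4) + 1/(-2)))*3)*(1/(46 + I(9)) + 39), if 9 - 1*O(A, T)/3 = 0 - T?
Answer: 1805400/121 ≈ 14921.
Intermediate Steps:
I(p) = -6 + p**2 (I(p) = p**2 - 6 = -6 + p**2)
O(A, T) = 27 + 3*T (O(A, T) = 27 - 3*(0 - T) = 27 - (-3)*T = 27 + 3*T)
((5*O(-1, 0/(-4) + 1/(-2)))*3)*(1/(46 + I(9)) + 39) = ((5*(27 + 3*(0/(-4) + 1/(-2))))*3)*(1/(46 + (-6 + 9**2)) + 39) = ((5*(27 + 3*(0*(-1/4) + 1*(-1/2))))*3)*(1/(46 + (-6 + 81)) + 39) = ((5*(27 + 3*(0 - 1/2)))*3)*(1/(46 + 75) + 39) = ((5*(27 + 3*(-1/2)))*3)*(1/121 + 39) = ((5*(27 - 3/2))*3)*(1/121 + 39) = ((5*(51/2))*3)*(4720/121) = ((255/2)*3)*(4720/121) = (765/2)*(4720/121) = 1805400/121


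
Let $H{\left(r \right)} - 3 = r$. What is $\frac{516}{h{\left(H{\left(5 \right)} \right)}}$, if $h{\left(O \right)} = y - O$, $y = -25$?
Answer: $- \frac{172}{11} \approx -15.636$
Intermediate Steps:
$H{\left(r \right)} = 3 + r$
$h{\left(O \right)} = -25 - O$
$\frac{516}{h{\left(H{\left(5 \right)} \right)}} = \frac{516}{-25 - \left(3 + 5\right)} = \frac{516}{-25 - 8} = \frac{516}{-33} = 516 \left(- \frac{1}{33}\right) = - \frac{172}{11}$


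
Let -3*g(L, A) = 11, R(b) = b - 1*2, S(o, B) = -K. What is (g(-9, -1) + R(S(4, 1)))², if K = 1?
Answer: 400/9 ≈ 44.444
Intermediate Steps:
S(o, B) = -1 (S(o, B) = -1*1 = -1)
R(b) = -2 + b (R(b) = b - 2 = -2 + b)
g(L, A) = -11/3 (g(L, A) = -⅓*11 = -11/3)
(g(-9, -1) + R(S(4, 1)))² = (-11/3 + (-2 - 1))² = (-11/3 - 3)² = (-20/3)² = 400/9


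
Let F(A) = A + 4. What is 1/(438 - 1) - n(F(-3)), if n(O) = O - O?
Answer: 1/437 ≈ 0.0022883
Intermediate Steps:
F(A) = 4 + A
n(O) = 0
1/(438 - 1) - n(F(-3)) = 1/(438 - 1) - 1*0 = 1/437 + 0 = 1/437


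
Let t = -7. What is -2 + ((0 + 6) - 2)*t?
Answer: -30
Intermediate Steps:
-2 + ((0 + 6) - 2)*t = -2 + ((0 + 6) - 2)*(-7) = -2 + (6 - 2)*(-7) = -2 + 4*(-7) = -2 - 28 = -30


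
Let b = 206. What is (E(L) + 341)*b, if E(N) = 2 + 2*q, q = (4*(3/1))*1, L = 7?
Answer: 75602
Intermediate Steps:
q = 12 (q = (4*(3*1))*1 = (4*3)*1 = 12*1 = 12)
E(N) = 26 (E(N) = 2 + 2*12 = 2 + 24 = 26)
(E(L) + 341)*b = (26 + 341)*206 = 367*206 = 75602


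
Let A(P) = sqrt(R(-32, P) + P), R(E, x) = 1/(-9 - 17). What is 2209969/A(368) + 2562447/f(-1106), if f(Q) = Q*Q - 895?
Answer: 854149/407447 + 2209969*sqrt(27638)/3189 ≈ 1.1521e+5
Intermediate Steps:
f(Q) = -895 + Q**2 (f(Q) = Q**2 - 895 = -895 + Q**2)
R(E, x) = -1/26 (R(E, x) = 1/(-26) = -1/26)
A(P) = sqrt(-1/26 + P)
2209969/A(368) + 2562447/f(-1106) = 2209969/((sqrt(-26 + 676*368)/26)) + 2562447/(-895 + (-1106)**2) = 2209969/((sqrt(-26 + 248768)/26)) + 2562447/(-895 + 1223236) = 2209969/((sqrt(248742)/26)) + 2562447/1222341 = 2209969/(((3*sqrt(27638))/26)) + 2562447*(1/1222341) = 2209969/((3*sqrt(27638)/26)) + 854149/407447 = 2209969*(sqrt(27638)/3189) + 854149/407447 = 2209969*sqrt(27638)/3189 + 854149/407447 = 854149/407447 + 2209969*sqrt(27638)/3189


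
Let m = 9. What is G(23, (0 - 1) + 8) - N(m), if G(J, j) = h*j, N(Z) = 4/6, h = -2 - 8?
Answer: -212/3 ≈ -70.667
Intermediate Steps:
h = -10
N(Z) = ⅔ (N(Z) = 4*(⅙) = ⅔)
G(J, j) = -10*j
G(23, (0 - 1) + 8) - N(m) = -10*((0 - 1) + 8) - 1*⅔ = -10*(-1 + 8) - ⅔ = -10*7 - ⅔ = -70 - ⅔ = -212/3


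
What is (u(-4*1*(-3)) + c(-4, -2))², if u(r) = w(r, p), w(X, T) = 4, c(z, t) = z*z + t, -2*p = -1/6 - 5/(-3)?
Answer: 324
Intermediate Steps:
p = -¾ (p = -(-1/6 - 5/(-3))/2 = -(-1*⅙ - 5*(-⅓))/2 = -(-⅙ + 5/3)/2 = -½*3/2 = -¾ ≈ -0.75000)
c(z, t) = t + z² (c(z, t) = z² + t = t + z²)
u(r) = 4
(u(-4*1*(-3)) + c(-4, -2))² = (4 + (-2 + (-4)²))² = (4 + (-2 + 16))² = (4 + 14)² = 18² = 324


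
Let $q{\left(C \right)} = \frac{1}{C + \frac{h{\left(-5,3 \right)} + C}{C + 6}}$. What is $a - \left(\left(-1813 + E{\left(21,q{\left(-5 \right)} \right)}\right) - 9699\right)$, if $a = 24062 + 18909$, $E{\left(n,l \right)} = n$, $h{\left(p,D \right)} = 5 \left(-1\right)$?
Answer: $54462$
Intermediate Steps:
$h{\left(p,D \right)} = -5$
$q{\left(C \right)} = \frac{1}{C + \frac{-5 + C}{6 + C}}$ ($q{\left(C \right)} = \frac{1}{C + \frac{-5 + C}{C + 6}} = \frac{1}{C + \frac{-5 + C}{6 + C}}$)
$a = 42971$
$a - \left(\left(-1813 + E{\left(21,q{\left(-5 \right)} \right)}\right) - 9699\right) = 42971 - \left(\left(-1813 + 21\right) - 9699\right) = 42971 - \left(-1792 - 9699\right) = 42971 - -11491 = 42971 + 11491 = 54462$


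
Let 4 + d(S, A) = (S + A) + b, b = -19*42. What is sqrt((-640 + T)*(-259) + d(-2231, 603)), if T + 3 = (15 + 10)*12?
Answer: sqrt(86407) ≈ 293.95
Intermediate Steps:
b = -798
T = 297 (T = -3 + (15 + 10)*12 = -3 + 25*12 = -3 + 300 = 297)
d(S, A) = -802 + A + S (d(S, A) = -4 + ((S + A) - 798) = -4 + ((A + S) - 798) = -4 + (-798 + A + S) = -802 + A + S)
sqrt((-640 + T)*(-259) + d(-2231, 603)) = sqrt((-640 + 297)*(-259) + (-802 + 603 - 2231)) = sqrt(-343*(-259) - 2430) = sqrt(88837 - 2430) = sqrt(86407)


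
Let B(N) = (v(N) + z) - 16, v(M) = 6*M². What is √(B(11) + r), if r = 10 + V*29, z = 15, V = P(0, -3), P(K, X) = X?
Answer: 18*√2 ≈ 25.456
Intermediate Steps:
V = -3
B(N) = -1 + 6*N² (B(N) = (6*N² + 15) - 16 = (15 + 6*N²) - 16 = -1 + 6*N²)
r = -77 (r = 10 - 3*29 = 10 - 87 = -77)
√(B(11) + r) = √((-1 + 6*11²) - 77) = √((-1 + 6*121) - 77) = √((-1 + 726) - 77) = √(725 - 77) = √648 = 18*√2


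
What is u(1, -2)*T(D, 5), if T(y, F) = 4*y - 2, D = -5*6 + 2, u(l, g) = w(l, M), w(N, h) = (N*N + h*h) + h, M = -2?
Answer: -342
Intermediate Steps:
w(N, h) = h + N**2 + h**2 (w(N, h) = (N**2 + h**2) + h = h + N**2 + h**2)
u(l, g) = 2 + l**2 (u(l, g) = -2 + l**2 + (-2)**2 = -2 + l**2 + 4 = 2 + l**2)
D = -28 (D = -30 + 2 = -28)
T(y, F) = -2 + 4*y
u(1, -2)*T(D, 5) = (2 + 1**2)*(-2 + 4*(-28)) = (2 + 1)*(-2 - 112) = 3*(-114) = -342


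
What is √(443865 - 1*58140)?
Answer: 5*√15429 ≈ 621.07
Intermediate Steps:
√(443865 - 1*58140) = √(443865 - 58140) = √385725 = 5*√15429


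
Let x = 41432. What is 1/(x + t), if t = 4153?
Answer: 1/45585 ≈ 2.1937e-5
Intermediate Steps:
1/(x + t) = 1/(41432 + 4153) = 1/45585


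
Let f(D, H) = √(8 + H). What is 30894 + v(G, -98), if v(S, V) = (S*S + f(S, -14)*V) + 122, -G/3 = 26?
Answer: 37100 - 98*I*√6 ≈ 37100.0 - 240.05*I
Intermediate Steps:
G = -78 (G = -3*26 = -78)
v(S, V) = 122 + S² + I*V*√6 (v(S, V) = (S*S + √(8 - 14)*V) + 122 = (S² + √(-6)*V) + 122 = (S² + (I*√6)*V) + 122 = (S² + I*V*√6) + 122 = 122 + S² + I*V*√6)
30894 + v(G, -98) = 30894 + (122 + (-78)² + I*(-98)*√6) = 30894 + (122 + 6084 - 98*I*√6) = 30894 + (6206 - 98*I*√6) = 37100 - 98*I*√6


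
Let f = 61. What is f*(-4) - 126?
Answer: -370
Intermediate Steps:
f*(-4) - 126 = 61*(-4) - 126 = -244 - 126 = -370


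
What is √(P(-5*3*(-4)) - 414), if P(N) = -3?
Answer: I*√417 ≈ 20.421*I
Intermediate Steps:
√(P(-5*3*(-4)) - 414) = √(-3 - 414) = √(-417) = I*√417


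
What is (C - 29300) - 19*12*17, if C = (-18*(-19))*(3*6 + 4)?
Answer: -25652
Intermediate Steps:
C = 7524 (C = 342*(18 + 4) = 342*22 = 7524)
(C - 29300) - 19*12*17 = (7524 - 29300) - 19*12*17 = -21776 - 228*17 = -21776 - 3876 = -25652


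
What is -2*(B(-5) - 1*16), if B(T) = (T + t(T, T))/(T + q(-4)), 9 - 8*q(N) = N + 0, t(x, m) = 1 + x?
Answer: 80/3 ≈ 26.667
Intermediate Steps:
q(N) = 9/8 - N/8 (q(N) = 9/8 - (N + 0)/8 = 9/8 - N/8)
B(T) = (1 + 2*T)/(13/8 + T) (B(T) = (T + (1 + T))/(T + (9/8 - ⅛*(-4))) = (1 + 2*T)/(T + (9/8 + ½)) = (1 + 2*T)/(T + 13/8) = (1 + 2*T)/(13/8 + T))
-2*(B(-5) - 1*16) = -2*(8*(1 + 2*(-5))/(13 + 8*(-5)) - 1*16) = -2*(8*(1 - 10)/(13 - 40) - 16) = -2*(8*(-9)/(-27) - 16) = -2*(8*(-1/27)*(-9) - 16) = -2*(8/3 - 16) = -2*(-40/3) = 80/3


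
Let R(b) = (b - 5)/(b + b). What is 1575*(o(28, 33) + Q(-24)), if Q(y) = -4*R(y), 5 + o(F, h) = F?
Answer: 129675/4 ≈ 32419.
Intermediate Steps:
o(F, h) = -5 + F
R(b) = (-5 + b)/(2*b) (R(b) = (-5 + b)/((2*b)) = (-5 + b)*(1/(2*b)) = (-5 + b)/(2*b))
Q(y) = -2*(-5 + y)/y
1575*(o(28, 33) + Q(-24)) = 1575*((-5 + 28) + (-2 + 10/(-24))) = 1575*(23 + (-2 + 10*(-1/24))) = 1575*(23 + (-2 - 5/12)) = 1575*(23 - 29/12) = 1575*(247/12) = 129675/4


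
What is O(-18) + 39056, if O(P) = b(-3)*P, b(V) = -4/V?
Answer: 39032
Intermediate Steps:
O(P) = 4*P/3 (O(P) = (-4/(-3))*P = (-4*(-1/3))*P = 4*P/3)
O(-18) + 39056 = (4/3)*(-18) + 39056 = -24 + 39056 = 39032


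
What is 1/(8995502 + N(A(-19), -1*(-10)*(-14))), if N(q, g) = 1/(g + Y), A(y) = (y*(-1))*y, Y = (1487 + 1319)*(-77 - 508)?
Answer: 1641650/14767465858299 ≈ 1.1117e-7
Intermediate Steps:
Y = -1641510 (Y = 2806*(-585) = -1641510)
A(y) = -y² (A(y) = (-y)*y = -y²)
N(q, g) = 1/(-1641510 + g) (N(q, g) = 1/(g - 1641510) = 1/(-1641510 + g))
1/(8995502 + N(A(-19), -1*(-10)*(-14))) = 1/(8995502 + 1/(-1641510 - 1*(-10)*(-14))) = 1/(8995502 + 1/(-1641510 + 10*(-14))) = 1/(8995502 + 1/(-1641510 - 140)) = 1/(8995502 + 1/(-1641650)) = 1/(8995502 - 1/1641650) = 1/(14767465858299/1641650) = 1641650/14767465858299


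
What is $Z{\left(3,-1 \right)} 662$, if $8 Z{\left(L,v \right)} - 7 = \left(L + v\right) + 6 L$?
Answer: $\frac{8937}{4} \approx 2234.3$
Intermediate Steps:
$Z{\left(L,v \right)} = \frac{7}{8} + \frac{v}{8} + \frac{7 L}{8}$ ($Z{\left(L,v \right)} = \frac{7}{8} + \frac{\left(L + v\right) + 6 L}{8} = \frac{7}{8} + \frac{v + 7 L}{8} = \frac{7}{8} + \left(\frac{v}{8} + \frac{7 L}{8}\right) = \frac{7}{8} + \frac{v}{8} + \frac{7 L}{8}$)
$Z{\left(3,-1 \right)} 662 = \left(\frac{7}{8} + \frac{1}{8} \left(-1\right) + \frac{7}{8} \cdot 3\right) 662 = \left(\frac{7}{8} - \frac{1}{8} + \frac{21}{8}\right) 662 = \frac{27}{8} \cdot 662 = \frac{8937}{4}$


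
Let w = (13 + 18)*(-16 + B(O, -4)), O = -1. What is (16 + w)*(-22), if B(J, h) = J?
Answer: 11242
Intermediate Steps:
w = -527 (w = (13 + 18)*(-16 - 1) = 31*(-17) = -527)
(16 + w)*(-22) = (16 - 527)*(-22) = -511*(-22) = 11242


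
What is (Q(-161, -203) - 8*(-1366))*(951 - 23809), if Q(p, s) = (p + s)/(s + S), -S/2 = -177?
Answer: -37710305512/151 ≈ -2.4974e+8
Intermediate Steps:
S = 354 (S = -2*(-177) = 354)
Q(p, s) = (p + s)/(354 + s) (Q(p, s) = (p + s)/(s + 354) = (p + s)/(354 + s))
(Q(-161, -203) - 8*(-1366))*(951 - 23809) = ((-161 - 203)/(354 - 203) - 8*(-1366))*(951 - 23809) = (-364/151 + 10928)*(-22858) = (1649764/151)*(-22858) = -37710305512/151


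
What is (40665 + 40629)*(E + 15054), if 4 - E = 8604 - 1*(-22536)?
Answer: -1307370108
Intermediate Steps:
E = -31136 (E = 4 - (8604 - 1*(-22536)) = 4 - (8604 + 22536) = 4 - 1*31140 = 4 - 31140 = -31136)
(40665 + 40629)*(E + 15054) = (40665 + 40629)*(-31136 + 15054) = 81294*(-16082) = -1307370108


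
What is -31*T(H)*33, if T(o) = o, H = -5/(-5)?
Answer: -1023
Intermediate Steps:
H = 1 (H = -5*(-⅕) = 1)
-31*T(H)*33 = -31*1*33 = -31*33 = -1023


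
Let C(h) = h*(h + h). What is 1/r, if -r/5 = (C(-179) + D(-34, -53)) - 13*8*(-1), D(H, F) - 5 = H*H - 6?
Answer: -1/326705 ≈ -3.0609e-6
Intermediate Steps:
D(H, F) = -1 + H² (D(H, F) = 5 + (H*H - 6) = 5 + (H² - 6) = 5 + (-6 + H²) = -1 + H²)
C(h) = 2*h² (C(h) = h*(2*h) = 2*h²)
r = -326705 (r = -5*((2*(-179)² + (-1 + (-34)²)) - 13*8*(-1)) = -5*((2*32041 + (-1 + 1156)) - 104*(-1)) = -5*((64082 + 1155) + 104) = -5*(65237 + 104) = -5*65341 = -326705)
1/r = 1/(-326705) = -1/326705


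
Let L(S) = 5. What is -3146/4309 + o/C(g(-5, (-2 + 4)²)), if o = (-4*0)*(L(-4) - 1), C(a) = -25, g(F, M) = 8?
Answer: -3146/4309 ≈ -0.73010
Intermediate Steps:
o = 0 (o = (-4*0)*(5 - 1) = 0*4 = 0)
-3146/4309 + o/C(g(-5, (-2 + 4)²)) = -3146/4309 + 0/(-25) = -3146*1/4309 + 0*(-1/25) = -3146/4309 + 0 = -3146/4309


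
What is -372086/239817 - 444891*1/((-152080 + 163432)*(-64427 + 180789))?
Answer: -163870167705137/105594736493136 ≈ -1.5519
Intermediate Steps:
-372086/239817 - 444891*1/((-152080 + 163432)*(-64427 + 180789)) = -372086*1/239817 - 444891/(11352*116362) = -372086/239817 - 444891/1320941424 = -372086/239817 - 444891*1/1320941424 = -372086/239817 - 148297/440313808 = -163870167705137/105594736493136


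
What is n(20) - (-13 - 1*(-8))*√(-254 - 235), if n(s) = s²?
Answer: 400 + 5*I*√489 ≈ 400.0 + 110.57*I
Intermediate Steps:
n(20) - (-13 - 1*(-8))*√(-254 - 235) = 20² - (-13 - 1*(-8))*√(-254 - 235) = 400 - (-13 + 8)*√(-489) = 400 - (-5)*I*√489 = 400 + 5*I*√489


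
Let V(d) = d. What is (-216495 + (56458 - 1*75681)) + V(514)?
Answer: -235204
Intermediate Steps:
(-216495 + (56458 - 1*75681)) + V(514) = (-216495 + (56458 - 1*75681)) + 514 = (-216495 + (56458 - 75681)) + 514 = (-216495 - 19223) + 514 = -235718 + 514 = -235204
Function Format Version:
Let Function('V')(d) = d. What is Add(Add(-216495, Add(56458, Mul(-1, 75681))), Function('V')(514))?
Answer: -235204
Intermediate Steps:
Add(Add(-216495, Add(56458, Mul(-1, 75681))), Function('V')(514)) = Add(Add(-216495, Add(56458, Mul(-1, 75681))), 514) = Add(Add(-216495, Add(56458, -75681)), 514) = Add(Add(-216495, -19223), 514) = Add(-235718, 514) = -235204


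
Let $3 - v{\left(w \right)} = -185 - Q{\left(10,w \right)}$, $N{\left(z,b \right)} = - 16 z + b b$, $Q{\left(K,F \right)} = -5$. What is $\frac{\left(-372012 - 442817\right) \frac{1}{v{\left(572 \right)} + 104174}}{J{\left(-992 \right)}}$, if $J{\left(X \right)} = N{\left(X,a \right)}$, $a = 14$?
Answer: $- \frac{814829}{1676808276} \approx -0.00048594$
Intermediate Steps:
$N{\left(z,b \right)} = b^{2} - 16 z$ ($N{\left(z,b \right)} = - 16 z + b^{2} = b^{2} - 16 z$)
$v{\left(w \right)} = 183$ ($v{\left(w \right)} = 3 - \left(-185 - -5\right) = 3 - \left(-185 + 5\right) = 3 - -180 = 3 + 180 = 183$)
$J{\left(X \right)} = 196 - 16 X$ ($J{\left(X \right)} = 14^{2} - 16 X = 196 - 16 X$)
$\frac{\left(-372012 - 442817\right) \frac{1}{v{\left(572 \right)} + 104174}}{J{\left(-992 \right)}} = \frac{\left(-372012 - 442817\right) \frac{1}{183 + 104174}}{196 - -15872} = \frac{\left(-814829\right) \frac{1}{104357}}{196 + 15872} = \frac{\left(-814829\right) \frac{1}{104357}}{16068} = \left(- \frac{814829}{104357}\right) \frac{1}{16068} = - \frac{814829}{1676808276}$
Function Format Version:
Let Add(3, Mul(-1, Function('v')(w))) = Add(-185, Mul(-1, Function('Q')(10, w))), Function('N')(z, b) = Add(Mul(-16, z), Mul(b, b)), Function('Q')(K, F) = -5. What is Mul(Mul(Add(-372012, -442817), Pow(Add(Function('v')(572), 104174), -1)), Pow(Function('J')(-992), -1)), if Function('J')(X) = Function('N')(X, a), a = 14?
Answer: Rational(-814829, 1676808276) ≈ -0.00048594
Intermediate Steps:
Function('N')(z, b) = Add(Pow(b, 2), Mul(-16, z)) (Function('N')(z, b) = Add(Mul(-16, z), Pow(b, 2)) = Add(Pow(b, 2), Mul(-16, z)))
Function('v')(w) = 183 (Function('v')(w) = Add(3, Mul(-1, Add(-185, Mul(-1, -5)))) = Add(3, Mul(-1, Add(-185, 5))) = Add(3, Mul(-1, -180)) = Add(3, 180) = 183)
Function('J')(X) = Add(196, Mul(-16, X)) (Function('J')(X) = Add(Pow(14, 2), Mul(-16, X)) = Add(196, Mul(-16, X)))
Mul(Mul(Add(-372012, -442817), Pow(Add(Function('v')(572), 104174), -1)), Pow(Function('J')(-992), -1)) = Mul(Mul(Add(-372012, -442817), Pow(Add(183, 104174), -1)), Pow(Add(196, Mul(-16, -992)), -1)) = Mul(Mul(-814829, Pow(104357, -1)), Pow(Add(196, 15872), -1)) = Mul(Mul(-814829, Rational(1, 104357)), Pow(16068, -1)) = Mul(Rational(-814829, 104357), Rational(1, 16068)) = Rational(-814829, 1676808276)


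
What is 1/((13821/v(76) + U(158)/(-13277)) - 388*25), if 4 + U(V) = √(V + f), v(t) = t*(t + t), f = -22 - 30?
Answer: -228156277116915567200/2212842849429556647818001 + 1771798443008*√106/2212842849429556647818001 ≈ -0.00010311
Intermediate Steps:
f = -52
v(t) = 2*t² (v(t) = t*(2*t) = 2*t²)
U(V) = -4 + √(-52 + V) (U(V) = -4 + √(V - 52) = -4 + √(-52 + V))
1/((13821/v(76) + U(158)/(-13277)) - 388*25) = 1/((13821/((2*76²)) + (-4 + √(-52 + 158))/(-13277)) - 388*25) = 1/((13821/((2*5776)) + (-4 + √106)*(-1/13277)) - 9700) = 1/((13821/11552 + (4/13277 - √106/13277)) - 9700) = 1/((183547625/153375904 - √106/13277) - 9700) = 1/(-1487562721175/153375904 - √106/13277)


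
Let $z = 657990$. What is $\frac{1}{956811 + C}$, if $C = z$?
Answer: $\frac{1}{1614801} \approx 6.1927 \cdot 10^{-7}$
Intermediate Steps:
$C = 657990$
$\frac{1}{956811 + C} = \frac{1}{956811 + 657990} = \frac{1}{1614801}$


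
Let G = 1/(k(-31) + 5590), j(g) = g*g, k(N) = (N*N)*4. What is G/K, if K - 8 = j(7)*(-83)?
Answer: -1/38292606 ≈ -2.6115e-8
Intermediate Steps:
k(N) = 4*N² (k(N) = N²*4 = 4*N²)
j(g) = g²
K = -4059 (K = 8 + 7²*(-83) = 8 + 49*(-83) = 8 - 4067 = -4059)
G = 1/9434 (G = 1/(4*(-31)² + 5590) = 1/(4*961 + 5590) = 1/(3844 + 5590) = 1/9434 ≈ 0.00010600)
G/K = (1/9434)/(-4059) = (1/9434)*(-1/4059) = -1/38292606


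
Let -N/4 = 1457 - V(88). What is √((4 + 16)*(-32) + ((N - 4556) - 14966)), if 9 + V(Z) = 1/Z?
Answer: 3*I*√1399618/22 ≈ 161.33*I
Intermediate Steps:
V(Z) = -9 + 1/Z
N = -129007/22 (N = -4*(1457 - (-9 + 1/88)) = -4*(1457 - 1*(-791/88)) = -4*(1457 + 791/88) = -4*129007/88 = -129007/22 ≈ -5864.0)
√((4 + 16)*(-32) + ((N - 4556) - 14966)) = √((4 + 16)*(-32) + ((-129007/22 - 4556) - 14966)) = √(20*(-32) + (-229239/22 - 14966)) = √(-640 - 558491/22) = √(-572571/22) = 3*I*√1399618/22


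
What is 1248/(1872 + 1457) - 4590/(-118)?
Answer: 7713687/196411 ≈ 39.273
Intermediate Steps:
1248/(1872 + 1457) - 4590/(-118) = 1248/3329 - 4590*(-1/118) = 1248*(1/3329) + 2295/59 = 1248/3329 + 2295/59 = 7713687/196411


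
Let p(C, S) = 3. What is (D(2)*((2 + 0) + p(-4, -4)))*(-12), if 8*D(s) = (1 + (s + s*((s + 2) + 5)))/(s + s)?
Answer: -315/8 ≈ -39.375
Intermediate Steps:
D(s) = (1 + s + s*(7 + s))/(16*s) (D(s) = ((1 + (s + s*((s + 2) + 5)))/(s + s))/8 = ((1 + (s + s*((2 + s) + 5)))/((2*s)))/8 = ((1 + (s + s*(7 + s)))*(1/(2*s)))/8 = ((1 + s + s*(7 + s))*(1/(2*s)))/8 = ((1 + s + s*(7 + s))/(2*s))/8 = (1 + s + s*(7 + s))/(16*s))
(D(2)*((2 + 0) + p(-4, -4)))*(-12) = (((1/16)*(1 + 2*(8 + 2))/2)*((2 + 0) + 3))*(-12) = (((1/16)*(½)*(1 + 2*10))*(2 + 3))*(-12) = (((1/16)*(½)*(1 + 20))*5)*(-12) = (((1/16)*(½)*21)*5)*(-12) = ((21/32)*5)*(-12) = (105/32)*(-12) = -315/8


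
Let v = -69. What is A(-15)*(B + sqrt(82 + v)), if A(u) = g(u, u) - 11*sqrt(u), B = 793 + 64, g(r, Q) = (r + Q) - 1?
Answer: -(31 + 11*I*sqrt(15))*(857 + sqrt(13)) ≈ -26679.0 - 36664.0*I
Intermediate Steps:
g(r, Q) = -1 + Q + r (g(r, Q) = (Q + r) - 1 = -1 + Q + r)
B = 857
A(u) = -1 - 11*sqrt(u) + 2*u (A(u) = (-1 + u + u) - 11*sqrt(u) = (-1 + 2*u) - 11*sqrt(u) = -1 - 11*sqrt(u) + 2*u)
A(-15)*(B + sqrt(82 + v)) = (-1 - 11*I*sqrt(15) + 2*(-15))*(857 + sqrt(82 - 69)) = (-1 - 11*I*sqrt(15) - 30)*(857 + sqrt(13)) = (-31 - 11*I*sqrt(15))*(857 + sqrt(13))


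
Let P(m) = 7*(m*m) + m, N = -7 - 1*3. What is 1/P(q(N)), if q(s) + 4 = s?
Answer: 1/1358 ≈ 0.00073638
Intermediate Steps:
N = -10 (N = -7 - 3 = -10)
q(s) = -4 + s
P(m) = m + 7*m² (P(m) = 7*m² + m = m + 7*m²)
1/P(q(N)) = 1/((-4 - 10)*(1 + 7*(-4 - 10))) = 1/(-14*(1 + 7*(-14))) = 1/(-14*(1 - 98)) = 1/(-14*(-97)) = 1/1358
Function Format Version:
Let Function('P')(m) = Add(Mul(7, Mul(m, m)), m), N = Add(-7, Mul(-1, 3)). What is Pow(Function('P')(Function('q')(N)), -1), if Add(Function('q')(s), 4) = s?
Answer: Rational(1, 1358) ≈ 0.00073638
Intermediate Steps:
N = -10 (N = Add(-7, -3) = -10)
Function('q')(s) = Add(-4, s)
Function('P')(m) = Add(m, Mul(7, Pow(m, 2))) (Function('P')(m) = Add(Mul(7, Pow(m, 2)), m) = Add(m, Mul(7, Pow(m, 2))))
Pow(Function('P')(Function('q')(N)), -1) = Pow(Mul(Add(-4, -10), Add(1, Mul(7, Add(-4, -10)))), -1) = Pow(Mul(-14, Add(1, Mul(7, -14))), -1) = Pow(Mul(-14, Add(1, -98)), -1) = Pow(Mul(-14, -97), -1) = Pow(1358, -1) = Rational(1, 1358)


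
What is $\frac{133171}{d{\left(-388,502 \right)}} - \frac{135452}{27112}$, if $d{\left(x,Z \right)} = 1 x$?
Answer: $- \frac{457885941}{1314932} \approx -348.22$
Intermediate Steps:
$d{\left(x,Z \right)} = x$
$\frac{133171}{d{\left(-388,502 \right)}} - \frac{135452}{27112} = \frac{133171}{-388} - \frac{135452}{27112} = 133171 \left(- \frac{1}{388}\right) - \frac{33863}{6778} = - \frac{133171}{388} - \frac{33863}{6778} = - \frac{457885941}{1314932}$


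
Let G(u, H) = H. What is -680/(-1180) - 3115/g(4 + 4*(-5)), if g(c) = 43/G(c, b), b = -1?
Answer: 185247/2537 ≈ 73.018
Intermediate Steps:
g(c) = -43 (g(c) = 43/(-1) = 43*(-1) = -43)
-680/(-1180) - 3115/g(4 + 4*(-5)) = -680/(-1180) - 3115/(-43) = -680*(-1/1180) - 3115*(-1/43) = 34/59 + 3115/43 = 185247/2537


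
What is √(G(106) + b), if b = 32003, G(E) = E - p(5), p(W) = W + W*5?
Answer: 17*√111 ≈ 179.11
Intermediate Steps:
p(W) = 6*W (p(W) = W + 5*W = 6*W)
G(E) = -30 + E (G(E) = E - 6*5 = E - 1*30 = E - 30 = -30 + E)
√(G(106) + b) = √((-30 + 106) + 32003) = √(76 + 32003) = √32079 = 17*√111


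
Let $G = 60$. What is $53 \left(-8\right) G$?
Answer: $-25440$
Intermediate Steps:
$53 \left(-8\right) G = 53 \left(-8\right) 60 = \left(-424\right) 60 = -25440$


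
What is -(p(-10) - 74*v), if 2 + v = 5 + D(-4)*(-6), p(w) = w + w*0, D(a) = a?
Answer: 2008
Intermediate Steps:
p(w) = w (p(w) = w + 0 = w)
v = 27 (v = -2 + (5 - 4*(-6)) = -2 + (5 + 24) = -2 + 29 = 27)
-(p(-10) - 74*v) = -(-10 - 74*27) = -(-10 - 1998) = -1*(-2008) = 2008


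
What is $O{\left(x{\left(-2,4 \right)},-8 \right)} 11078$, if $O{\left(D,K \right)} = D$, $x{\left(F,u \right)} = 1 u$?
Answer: $44312$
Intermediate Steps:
$x{\left(F,u \right)} = u$
$O{\left(x{\left(-2,4 \right)},-8 \right)} 11078 = 4 \cdot 11078 = 44312$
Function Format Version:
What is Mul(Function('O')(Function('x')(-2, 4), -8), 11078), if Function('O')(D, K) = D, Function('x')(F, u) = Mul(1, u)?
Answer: 44312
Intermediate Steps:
Function('x')(F, u) = u
Mul(Function('O')(Function('x')(-2, 4), -8), 11078) = Mul(4, 11078) = 44312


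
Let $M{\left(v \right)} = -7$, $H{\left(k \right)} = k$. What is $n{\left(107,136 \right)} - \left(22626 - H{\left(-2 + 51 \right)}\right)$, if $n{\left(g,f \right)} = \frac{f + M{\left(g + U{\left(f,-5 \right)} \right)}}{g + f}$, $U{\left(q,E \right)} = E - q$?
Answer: $- \frac{1828694}{81} \approx -22576.0$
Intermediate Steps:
$n{\left(g,f \right)} = \frac{-7 + f}{f + g}$ ($n{\left(g,f \right)} = \frac{f - 7}{g + f} = \frac{-7 + f}{f + g}$)
$n{\left(107,136 \right)} - \left(22626 - H{\left(-2 + 51 \right)}\right) = \frac{-7 + 136}{136 + 107} - \left(22626 - \left(-2 + 51\right)\right) = \frac{1}{243} \cdot 129 - \left(22626 - 49\right) = \frac{43}{81} - 22577 = - \frac{1828694}{81}$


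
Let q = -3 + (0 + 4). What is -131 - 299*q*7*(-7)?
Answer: 14520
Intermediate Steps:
q = 1 (q = -3 + 4 = 1)
-131 - 299*q*7*(-7) = -131 - 299*1*7*(-7) = -131 - 2093*(-7) = -131 - 299*(-49) = -131 + 14651 = 14520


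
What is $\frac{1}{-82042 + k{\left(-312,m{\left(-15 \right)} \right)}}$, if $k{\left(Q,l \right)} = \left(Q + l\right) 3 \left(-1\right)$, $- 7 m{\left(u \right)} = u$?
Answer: $- \frac{7}{567787} \approx -1.2329 \cdot 10^{-5}$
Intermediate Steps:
$m{\left(u \right)} = - \frac{u}{7}$
$k{\left(Q,l \right)} = - 3 Q - 3 l$ ($k{\left(Q,l \right)} = \left(3 Q + 3 l\right) \left(-1\right) = - 3 Q - 3 l$)
$\frac{1}{-82042 + k{\left(-312,m{\left(-15 \right)} \right)}} = \frac{1}{-82042 - \left(-936 + 3 \left(\left(- \frac{1}{7}\right) \left(-15\right)\right)\right)} = \frac{1}{-82042 + \left(936 - \frac{45}{7}\right)} = \frac{1}{-82042 + \frac{6507}{7}} = \frac{1}{- \frac{567787}{7}} = - \frac{7}{567787}$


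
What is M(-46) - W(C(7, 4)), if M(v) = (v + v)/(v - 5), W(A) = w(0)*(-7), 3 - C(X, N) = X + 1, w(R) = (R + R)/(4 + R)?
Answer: 92/51 ≈ 1.8039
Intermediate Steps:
w(R) = 2*R/(4 + R) (w(R) = (2*R)/(4 + R) = 2*R/(4 + R))
C(X, N) = 2 - X (C(X, N) = 3 - (X + 1) = 3 - (1 + X) = 3 + (-1 - X) = 2 - X)
W(A) = 0 (W(A) = (2*0/(4 + 0))*(-7) = (2*0/4)*(-7) = (2*0*(¼))*(-7) = 0*(-7) = 0)
M(v) = 2*v/(-5 + v) (M(v) = (2*v)/(-5 + v) = 2*v/(-5 + v))
M(-46) - W(C(7, 4)) = 2*(-46)/(-5 - 46) - 1*0 = 2*(-46)/(-51) + 0 = 2*(-46)*(-1/51) + 0 = 92/51 + 0 = 92/51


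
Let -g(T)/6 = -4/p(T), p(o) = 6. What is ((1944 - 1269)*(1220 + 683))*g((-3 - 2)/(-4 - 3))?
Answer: 5138100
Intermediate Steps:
g(T) = 4 (g(T) = -(-24)/6 = -6*(-⅔) = 4)
((1944 - 1269)*(1220 + 683))*g((-3 - 2)/(-4 - 3)) = ((1944 - 1269)*(1220 + 683))*4 = (675*1903)*4 = 1284525*4 = 5138100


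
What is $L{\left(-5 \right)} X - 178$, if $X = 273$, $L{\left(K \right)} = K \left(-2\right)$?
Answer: $2552$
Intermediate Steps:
$L{\left(K \right)} = - 2 K$
$L{\left(-5 \right)} X - 178 = \left(-2\right) \left(-5\right) 273 - 178 = 10 \cdot 273 - 178 = 2730 - 178 = 2552$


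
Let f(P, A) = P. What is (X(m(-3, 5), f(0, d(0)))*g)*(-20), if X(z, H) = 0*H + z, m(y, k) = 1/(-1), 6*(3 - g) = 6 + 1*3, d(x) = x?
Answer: 30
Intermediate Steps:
g = 3/2 (g = 3 - (6 + 1*3)/6 = 3 - (6 + 3)/6 = 3 - 1/6*9 = 3 - 3/2 = 3/2 ≈ 1.5000)
m(y, k) = -1
X(z, H) = z (X(z, H) = 0 + z = z)
(X(m(-3, 5), f(0, d(0)))*g)*(-20) = -1*3/2*(-20) = -3/2*(-20) = 30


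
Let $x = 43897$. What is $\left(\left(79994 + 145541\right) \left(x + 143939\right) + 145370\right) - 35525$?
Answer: $42363702105$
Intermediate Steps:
$\left(\left(79994 + 145541\right) \left(x + 143939\right) + 145370\right) - 35525 = \left(\left(79994 + 145541\right) \left(43897 + 143939\right) + 145370\right) - 35525 = \left(225535 \cdot 187836 + 145370\right) - 35525 = \left(42363592260 + 145370\right) - 35525 = 42363737630 - 35525 = 42363702105$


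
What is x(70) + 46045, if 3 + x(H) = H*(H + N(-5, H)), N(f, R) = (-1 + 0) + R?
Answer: 55772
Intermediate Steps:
N(f, R) = -1 + R
x(H) = -3 + H*(-1 + 2*H) (x(H) = -3 + H*(H + (-1 + H)) = -3 + H*(-1 + 2*H))
x(70) + 46045 = (-3 - 1*70 + 2*70**2) + 46045 = (-3 - 70 + 2*4900) + 46045 = (-3 - 70 + 9800) + 46045 = 9727 + 46045 = 55772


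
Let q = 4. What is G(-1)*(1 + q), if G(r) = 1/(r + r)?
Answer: -5/2 ≈ -2.5000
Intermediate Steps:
G(r) = 1/(2*r)
G(-1)*(1 + q) = ((½)/(-1))*(1 + 4) = ((½)*(-1))*5 = -½*5 = -5/2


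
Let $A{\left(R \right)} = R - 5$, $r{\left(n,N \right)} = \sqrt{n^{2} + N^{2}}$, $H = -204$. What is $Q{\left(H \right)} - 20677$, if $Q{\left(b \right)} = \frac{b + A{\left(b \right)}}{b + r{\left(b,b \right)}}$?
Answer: $- \frac{4218521}{204} - \frac{413 \sqrt{2}}{204} \approx -20682.0$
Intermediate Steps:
$r{\left(n,N \right)} = \sqrt{N^{2} + n^{2}}$
$A{\left(R \right)} = -5 + R$
$Q{\left(b \right)} = \frac{-5 + 2 b}{b + \sqrt{2} \sqrt{b^{2}}}$ ($Q{\left(b \right)} = \frac{b + \left(-5 + b\right)}{b + \sqrt{b^{2} + b^{2}}} = \frac{-5 + 2 b}{b + \sqrt{2 b^{2}}} = \frac{-5 + 2 b}{b + \sqrt{2} \sqrt{b^{2}}}$)
$Q{\left(H \right)} - 20677 = \frac{-5 + 2 \left(-204\right)}{-204 + \sqrt{2} \sqrt{\left(-204\right)^{2}}} - 20677 = \frac{-5 - 408}{-204 + \sqrt{2} \sqrt{41616}} - 20677 = \frac{1}{-204 + \sqrt{2} \cdot 204} \left(-413\right) - 20677 = \frac{1}{-204 + 204 \sqrt{2}} \left(-413\right) - 20677 = - \frac{413}{-204 + 204 \sqrt{2}} - 20677 = -20677 - \frac{413}{-204 + 204 \sqrt{2}}$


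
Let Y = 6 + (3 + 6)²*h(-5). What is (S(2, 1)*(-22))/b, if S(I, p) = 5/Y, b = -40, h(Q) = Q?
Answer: -11/1596 ≈ -0.0068922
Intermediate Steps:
Y = -399 (Y = 6 + (3 + 6)²*(-5) = 6 + 9²*(-5) = 6 + 81*(-5) = 6 - 405 = -399)
S(I, p) = -5/399 (S(I, p) = 5/(-399) = 5*(-1/399) = -5/399)
(S(2, 1)*(-22))/b = -5/399*(-22)/(-40) = (110/399)*(-1/40) = -11/1596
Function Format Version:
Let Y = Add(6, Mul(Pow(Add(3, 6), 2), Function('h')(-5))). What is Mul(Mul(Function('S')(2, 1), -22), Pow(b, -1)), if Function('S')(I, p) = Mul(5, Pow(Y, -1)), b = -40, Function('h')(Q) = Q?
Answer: Rational(-11, 1596) ≈ -0.0068922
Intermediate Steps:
Y = -399 (Y = Add(6, Mul(Pow(Add(3, 6), 2), -5)) = Add(6, Mul(Pow(9, 2), -5)) = Add(6, Mul(81, -5)) = Add(6, -405) = -399)
Function('S')(I, p) = Rational(-5, 399) (Function('S')(I, p) = Mul(5, Pow(-399, -1)) = Mul(5, Rational(-1, 399)) = Rational(-5, 399))
Mul(Mul(Function('S')(2, 1), -22), Pow(b, -1)) = Mul(Mul(Rational(-5, 399), -22), Pow(-40, -1)) = Mul(Rational(110, 399), Rational(-1, 40)) = Rational(-11, 1596)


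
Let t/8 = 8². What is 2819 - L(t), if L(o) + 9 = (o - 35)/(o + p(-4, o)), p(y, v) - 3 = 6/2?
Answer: 1464427/518 ≈ 2827.1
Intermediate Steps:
p(y, v) = 6 (p(y, v) = 3 + 6/2 = 3 + 6*(½) = 3 + 3 = 6)
t = 512 (t = 8*8² = 8*64 = 512)
L(o) = -9 + (-35 + o)/(6 + o) (L(o) = -9 + (o - 35)/(o + 6) = -9 + (-35 + o)/(6 + o))
2819 - L(t) = 2819 - (-89 - 8*512)/(6 + 512) = 2819 - (-89 - 4096)/518 = 2819 - (-4185)/518 = 2819 - 1*(-4185/518) = 2819 + 4185/518 = 1464427/518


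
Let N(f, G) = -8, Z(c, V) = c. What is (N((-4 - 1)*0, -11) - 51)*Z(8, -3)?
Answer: -472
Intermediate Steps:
(N((-4 - 1)*0, -11) - 51)*Z(8, -3) = (-8 - 51)*8 = -59*8 = -472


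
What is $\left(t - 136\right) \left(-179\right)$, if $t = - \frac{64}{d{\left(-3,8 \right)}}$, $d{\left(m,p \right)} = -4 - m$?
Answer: $12888$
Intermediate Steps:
$t = 64$ ($t = - \frac{64}{-4 - -3} = - \frac{64}{-4 + 3} = - \frac{64}{-1} = \left(-64\right) \left(-1\right) = 64$)
$\left(t - 136\right) \left(-179\right) = \left(64 - 136\right) \left(-179\right) = \left(-72\right) \left(-179\right) = 12888$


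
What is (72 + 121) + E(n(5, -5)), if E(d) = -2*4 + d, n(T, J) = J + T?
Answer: 185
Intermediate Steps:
E(d) = -8 + d
(72 + 121) + E(n(5, -5)) = (72 + 121) + (-8 + (-5 + 5)) = 193 + (-8 + 0) = 193 - 8 = 185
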